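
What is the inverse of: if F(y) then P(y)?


The inverse of (P → Q) is (¬P → ¬Q). It is equivalent to the converse, not to the original.
Here P = 'F(y)' and Q = 'P(y)'.

If not (F(y)), then not (P(y)).


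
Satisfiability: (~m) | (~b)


Search for a satisfying assignment over {b, m}.
Try b=False, m=False: the formula evaluates to True.
A satisfying assignment exists.

Satisfiable.


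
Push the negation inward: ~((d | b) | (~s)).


De Morgan: the negation of a disjunction is the conjunction of the negations.
Distribute ~ across |, flipping it to &, and negate each literal.

((~d) & (~b)) & s


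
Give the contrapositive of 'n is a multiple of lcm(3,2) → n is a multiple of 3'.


The contrapositive of (P → Q) is (¬Q → ¬P); it is logically equivalent to the original.
Here P = 'n is a multiple of lcm(3,2)' and Q = 'n is a multiple of 3'.

If not (n is a multiple of 3), then not (n is a multiple of lcm(3,2)).


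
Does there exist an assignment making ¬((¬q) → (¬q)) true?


Check all 2 assignments over {q}:
q | φ
-----
F | F
T | F
No assignment makes the formula true.

Unsatisfiable.


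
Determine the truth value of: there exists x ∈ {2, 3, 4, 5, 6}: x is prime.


Evaluate the predicate on each element: 2:T, 3:T, 4:F, 5:T, 6:F.
Witness x = 2 satisfies the predicate.

T


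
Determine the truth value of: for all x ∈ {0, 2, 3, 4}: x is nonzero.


Evaluate the predicate on each element: 0:F, 2:T, 3:T, 4:T.
Counterexample x = 0 fails the predicate.

F


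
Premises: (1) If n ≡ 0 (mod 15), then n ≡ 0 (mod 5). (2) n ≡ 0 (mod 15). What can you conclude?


Modus ponens: from (P → Q) and P, infer Q.
P = 'n ≡ 0 (mod 15)' is asserted, and P → Q holds, so Q follows.

n ≡ 0 (mod 5).


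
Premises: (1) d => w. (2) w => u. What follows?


Hypothetical syllogism: from (P → Q) and (Q → R), infer (P → R).
Chain the two implications through the shared middle term 'w'.

d => u


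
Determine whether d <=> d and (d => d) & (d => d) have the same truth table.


Compare truth tables:
d | φ | ψ
---------
False | True | True
True | True | True
The columns φ and ψ agree on every row.

Yes, they are logically equivalent.


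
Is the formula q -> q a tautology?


Build the truth table over {q}:
q | φ
-----
F | T
T | T
Every row evaluates to true.

Yes, it is a tautology.


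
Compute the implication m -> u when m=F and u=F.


Implication is false only when antecedent is true and consequent is false.
Substitute: m=F, u=F.
F -> F evaluates to T.

T


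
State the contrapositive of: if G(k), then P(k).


The contrapositive of (P → Q) is (¬Q → ¬P); it is logically equivalent to the original.
Here P = 'G(k)' and Q = 'P(k)'.

If not (P(k)), then not (G(k)).


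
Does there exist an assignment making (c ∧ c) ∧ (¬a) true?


Search for a satisfying assignment over {a, c}.
Try a=F, c=T: the formula evaluates to T.
A satisfying assignment exists.

Satisfiable.


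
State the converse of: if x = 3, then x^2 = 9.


The converse of (P → Q) is (Q → P). It is not in general equivalent to the original.
Here P = 'x = 3' and Q = 'x^2 = 9'.

If x^2 = 9, then x = 3.


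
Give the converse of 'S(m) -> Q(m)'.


The converse of (P → Q) is (Q → P). It is not in general equivalent to the original.
Here P = 'S(m)' and Q = 'Q(m)'.

If Q(m), then S(m).


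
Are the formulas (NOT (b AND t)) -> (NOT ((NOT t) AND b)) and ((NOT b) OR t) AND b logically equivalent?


Compare truth tables:
b | t | φ | ψ
-------------
F | F | T | F
T | F | F | F
F | T | T | F
T | T | T | T
They differ at row 1 (b=F, t=F): φ=T but ψ=F.

No, they are not logically equivalent.


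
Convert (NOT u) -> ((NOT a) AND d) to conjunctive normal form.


Step 1: Rewrite (¬u) → ((¬a) ∧ d) as ¬(¬u) ∨ ((¬a) ∧ d).
Step 2: Distribute ∨ over ∧.
Step 3: Eliminate any double negations (¬¬X = X).

(u OR (NOT a)) AND (u OR d)


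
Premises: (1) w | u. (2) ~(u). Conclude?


Disjunctive syllogism: from (P ∨ Q) and ¬P, infer Q.
One disjunct, 'u', is ruled out; the other must hold.

w


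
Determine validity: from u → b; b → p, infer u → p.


This matches the form of hypothetical syllogism: the conclusion follows in every model of the premises.

Valid.


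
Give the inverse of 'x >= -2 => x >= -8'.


The inverse of (P → Q) is (¬P → ¬Q). It is equivalent to the converse, not to the original.
Here P = 'x >= -2' and Q = 'x >= -8'.

If not (x >= -2), then not (x >= -8).


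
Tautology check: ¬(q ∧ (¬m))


Build the truth table over {m, q}:
m | q | φ
---------
F | F | T
T | F | T
F | T | F
T | T | T
Counterexample at row 3: with m=F, q=T, the formula is F.

No, it is not a tautology.


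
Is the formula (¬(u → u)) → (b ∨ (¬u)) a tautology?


Build the truth table over {b, u}:
b | u | φ
---------
F | F | T
T | F | T
F | T | T
T | T | T
Every row evaluates to true.

Yes, it is a tautology.


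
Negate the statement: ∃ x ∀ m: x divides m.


Negation flips each quantifier (∀↔∃) and negates the inner predicate.
¬(∃ x ∀ m: φ) = ∀ x ∃ m: ¬φ.

∀ x ∃ m: ¬(x divides m)


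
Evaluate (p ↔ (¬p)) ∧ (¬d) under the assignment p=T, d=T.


Substitute p=T, d=T:
¬p = F
p ↔ (¬p) = T ↔ F = F
¬d = F
(p ↔ (¬p)) ∧ (¬d) = F ∧ F = F

F


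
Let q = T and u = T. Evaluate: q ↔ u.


Biconditional is true when both operands have the same truth value.
Substitute: q=T, u=T.
T ↔ T evaluates to T.

T


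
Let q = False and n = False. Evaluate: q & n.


Conjunction is true only when both operands are true.
Substitute: q=False, n=False.
False & False evaluates to False.

False


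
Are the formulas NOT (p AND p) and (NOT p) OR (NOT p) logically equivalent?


Compare truth tables:
p | φ | ψ
---------
F | T | T
T | F | F
The columns φ and ψ agree on every row.

Yes, they are logically equivalent.


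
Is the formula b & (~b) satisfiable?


Check all 2 assignments over {b}:
b | φ
-----
False | False
True | False
No assignment makes the formula true.

Unsatisfiable.


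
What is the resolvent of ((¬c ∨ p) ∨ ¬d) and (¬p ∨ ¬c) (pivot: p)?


The clauses contain complementary literals p and ¬p.
Resolution eliminates this pair and disjoins the remaining literals (merging duplicates).

(¬c ∨ ¬d)


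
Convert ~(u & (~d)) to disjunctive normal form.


Step 1: Apply De Morgan: ¬(u ∧ (¬d)) = ¬u ∨ ¬(¬d).
Step 2: Eliminate any double negations (¬¬X = X).

(~u) | d


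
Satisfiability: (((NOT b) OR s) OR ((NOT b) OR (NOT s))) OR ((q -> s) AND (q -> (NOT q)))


Search for a satisfying assignment over {b, q, s}.
Try b=F, q=F, s=F: the formula evaluates to T.
A satisfying assignment exists.

Satisfiable.


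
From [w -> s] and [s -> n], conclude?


Hypothetical syllogism: from (P → Q) and (Q → R), infer (P → R).
Chain the two implications through the shared middle term 's'.

w -> n


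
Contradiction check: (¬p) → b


Truth table over {b, p}:
b | p | φ
---------
F | F | F
T | F | T
F | T | T
T | T | T
Satisfying assignment at row 2: b=T, p=F gives T.

No, it is not a contradiction.


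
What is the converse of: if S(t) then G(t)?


The converse of (P → Q) is (Q → P). It is not in general equivalent to the original.
Here P = 'S(t)' and Q = 'G(t)'.

If G(t), then S(t).


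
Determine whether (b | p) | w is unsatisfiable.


Truth table over {b, p, w}:
b | p | w | φ
-------------
False | False | False | False
True | False | False | True
False | True | False | True
True | True | False | True
False | False | True | True
True | False | True | True
False | True | True | True
True | True | True | True
Satisfying assignment at row 2: b=True, p=False, w=False gives True.

No, it is not a contradiction.


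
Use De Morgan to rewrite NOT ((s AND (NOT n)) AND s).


De Morgan: the negation of a conjunction is the disjunction of the negations.
Distribute NOT across AND, flipping it to OR, and negate each literal.

((NOT s) OR n) OR (NOT s)


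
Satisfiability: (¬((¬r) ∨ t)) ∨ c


Search for a satisfying assignment over {c, r, t}.
Try c=T, r=F, t=F: the formula evaluates to T.
A satisfying assignment exists.

Satisfiable.


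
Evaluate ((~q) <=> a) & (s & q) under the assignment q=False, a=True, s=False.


Substitute q=False, a=True, s=False:
~q = True
(~q) <=> a = True <=> True = True
s & q = False & False = False
((~q) <=> a) & (s & q) = True & False = False

False


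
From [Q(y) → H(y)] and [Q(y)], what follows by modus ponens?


Modus ponens: from (P → Q) and P, infer Q.
P = 'Q(y)' is asserted, and P → Q holds, so Q follows.

H(y).


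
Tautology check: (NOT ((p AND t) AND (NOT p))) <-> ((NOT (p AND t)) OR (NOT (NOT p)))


Build the truth table over {p, t}:
p | t | φ
---------
F | F | T
T | F | T
F | T | T
T | T | T
Every row evaluates to true.

Yes, it is a tautology.


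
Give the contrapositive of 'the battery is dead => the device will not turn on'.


The contrapositive of (P → Q) is (¬Q → ¬P); it is logically equivalent to the original.
Here P = 'the battery is dead' and Q = 'the device will not turn on'.

If not (the device will not turn on), then not (the battery is dead).


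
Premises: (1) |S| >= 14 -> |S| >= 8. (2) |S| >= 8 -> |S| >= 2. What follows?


Hypothetical syllogism: from (P → Q) and (Q → R), infer (P → R).
Chain the two implications through the shared middle term '|S| >= 8'.

|S| >= 14 -> |S| >= 2


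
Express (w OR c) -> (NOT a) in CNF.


Step 1: Rewrite as ¬(w ∨ c) ∨ (¬a) = (¬w ∧ ¬c) ∨ (¬a).
Step 2: Distribute ∨ over ∧.

((NOT w) OR (NOT a)) AND ((NOT c) OR (NOT a))


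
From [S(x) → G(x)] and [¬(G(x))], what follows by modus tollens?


Modus tollens: from (P → Q) and ¬Q, infer ¬P.
Q = 'G(x)' is denied; since P → Q, P must also fail.

Not (S(x)).


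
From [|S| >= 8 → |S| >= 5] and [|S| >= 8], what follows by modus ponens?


Modus ponens: from (P → Q) and P, infer Q.
P = '|S| >= 8' is asserted, and P → Q holds, so Q follows.

|S| >= 5.


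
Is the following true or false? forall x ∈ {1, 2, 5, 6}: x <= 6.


Evaluate the predicate on each element: 1:True, 2:True, 5:True, 6:True.
Every element satisfies the predicate.

True


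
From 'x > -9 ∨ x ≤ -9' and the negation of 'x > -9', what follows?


Disjunctive syllogism: from (P ∨ Q) and ¬P, infer Q.
One disjunct, 'x > -9', is ruled out; the other must hold.

x ≤ -9


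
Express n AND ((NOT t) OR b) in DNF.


Step 1: Distribute ∧ over ∨: n ∧ ((¬t) ∨ b) = (n ∧ (¬t)) ∨ (n ∧ b).

(n AND (NOT t)) OR (n AND b)


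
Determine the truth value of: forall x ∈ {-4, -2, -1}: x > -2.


Evaluate the predicate on each element: -4:False, -2:False, -1:True.
Counterexample x = -4 fails the predicate.

False


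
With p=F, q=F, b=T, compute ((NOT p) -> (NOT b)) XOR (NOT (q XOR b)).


Substitute p=F, q=F, b=T:
NOT p = T
NOT b = F
(NOT p) -> (NOT b) = T -> F = F
q XOR b = F XOR T = T
NOT (q XOR b) = F
((NOT p) -> (NOT b)) XOR (NOT (q XOR b)) = F XOR F = F

F


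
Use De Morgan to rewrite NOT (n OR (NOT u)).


De Morgan: the negation of a disjunction is the conjunction of the negations.
Distribute NOT across OR, flipping it to AND, and negate each literal.

(NOT n) AND u


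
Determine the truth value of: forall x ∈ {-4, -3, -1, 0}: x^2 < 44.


Evaluate the predicate on each element: -4:True, -3:True, -1:True, 0:True.
Every element satisfies the predicate.

True


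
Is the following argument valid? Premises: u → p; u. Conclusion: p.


This matches the form of modus ponens: the conclusion follows in every model of the premises.

Valid.


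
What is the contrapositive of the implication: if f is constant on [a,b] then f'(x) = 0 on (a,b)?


The contrapositive of (P → Q) is (¬Q → ¬P); it is logically equivalent to the original.
Here P = 'f is constant on [a,b]' and Q = 'f'(x) = 0 on (a,b)'.

If not (f'(x) = 0 on (a,b)), then not (f is constant on [a,b]).


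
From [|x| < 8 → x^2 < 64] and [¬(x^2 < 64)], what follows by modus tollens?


Modus tollens: from (P → Q) and ¬Q, infer ¬P.
Q = 'x^2 < 64' is denied; since P → Q, P must also fail.

Not (|x| < 8).


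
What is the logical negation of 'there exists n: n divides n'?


¬(for all x: φ) = there exists x: ¬φ, and ¬(there exists x: φ) = for all x: ¬φ.
Apply to the existential statement.

for all n: NOT(n divides n)


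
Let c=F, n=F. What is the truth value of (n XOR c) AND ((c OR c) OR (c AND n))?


Substitute c=F, n=F:
n XOR c = F XOR F = F
c OR c = F OR F = F
c AND n = F AND F = F
(c OR c) OR (c AND n) = F OR F = F
(n XOR c) AND ((c OR c) OR (c AND n)) = F AND F = F

F


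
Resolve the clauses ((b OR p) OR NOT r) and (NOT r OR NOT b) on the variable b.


The clauses contain complementary literals b and NOTb.
Resolution eliminates this pair and disjoins the remaining literals (merging duplicates).

(NOT r OR p)


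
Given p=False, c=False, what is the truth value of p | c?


Disjunction is false only when both operands are false.
Substitute: p=False, c=False.
False | False evaluates to False.

False


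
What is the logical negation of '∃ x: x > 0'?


¬(∀ x: φ) = ∃ x: ¬φ, and ¬(∃ x: φ) = ∀ x: ¬φ.
Apply to the existential statement.

∀ x: ¬(x > 0)


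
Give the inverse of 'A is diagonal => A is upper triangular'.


The inverse of (P → Q) is (¬P → ¬Q). It is equivalent to the converse, not to the original.
Here P = 'A is diagonal' and Q = 'A is upper triangular'.

If not (A is diagonal), then not (A is upper triangular).


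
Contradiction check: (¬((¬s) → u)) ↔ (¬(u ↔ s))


Truth table over {s, u}:
s | u | φ
---------
F | F | F
T | F | F
F | T | F
T | T | T
Satisfying assignment at row 4: s=T, u=T gives T.

No, it is not a contradiction.


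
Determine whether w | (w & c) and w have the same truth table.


Compare truth tables:
c | w | φ | ψ
-------------
False | False | False | False
True | False | False | False
False | True | True | True
True | True | True | True
The columns φ and ψ agree on every row.

Yes, they are logically equivalent.


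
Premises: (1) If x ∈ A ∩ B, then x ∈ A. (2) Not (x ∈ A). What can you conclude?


Modus tollens: from (P → Q) and ¬Q, infer ¬P.
Q = 'x ∈ A' is denied; since P → Q, P must also fail.

Not (x ∈ A ∩ B).


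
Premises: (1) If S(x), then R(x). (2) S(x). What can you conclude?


Modus ponens: from (P → Q) and P, infer Q.
P = 'S(x)' is asserted, and P → Q holds, so Q follows.

R(x).


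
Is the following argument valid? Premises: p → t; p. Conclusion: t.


This matches the form of modus ponens: the conclusion follows in every model of the premises.

Valid.


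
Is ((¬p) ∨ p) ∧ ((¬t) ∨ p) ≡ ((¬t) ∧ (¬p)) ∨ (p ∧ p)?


Compare truth tables:
p | t | φ | ψ
-------------
F | F | T | T
T | F | T | T
F | T | F | F
T | T | T | T
The columns φ and ψ agree on every row.

Yes, they are logically equivalent.


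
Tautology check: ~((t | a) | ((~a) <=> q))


Build the truth table over {a, q, t}:
a | q | t | φ
-------------
False | False | False | True
True | False | False | False
False | True | False | False
True | True | False | False
False | False | True | False
True | False | True | False
False | True | True | False
True | True | True | False
Counterexample at row 2: with a=True, q=False, t=False, the formula is False.

No, it is not a tautology.


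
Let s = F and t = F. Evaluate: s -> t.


Implication is false only when antecedent is true and consequent is false.
Substitute: s=F, t=F.
F -> F evaluates to T.

T


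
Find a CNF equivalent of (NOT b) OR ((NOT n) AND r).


Step 1: Distribute ∨ over ∧: (¬b) ∨ ((¬n) ∧ r) = ((¬b) ∨ (¬n)) ∧ ((¬b) ∨ r).

((NOT b) OR (NOT n)) AND ((NOT b) OR r)


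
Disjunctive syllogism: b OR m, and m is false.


Disjunctive syllogism: from (P ∨ Q) and ¬P, infer Q.
One disjunct, 'm', is ruled out; the other must hold.

b


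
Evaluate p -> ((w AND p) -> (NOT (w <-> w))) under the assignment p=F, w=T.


Substitute p=F, w=T:
w AND p = T AND F = F
w <-> w = T <-> T = T
NOT (w <-> w) = F
(w AND p) -> (NOT (w <-> w)) = F -> F = T
p -> ((w AND p) -> (NOT (w <-> w))) = F -> T = T

T


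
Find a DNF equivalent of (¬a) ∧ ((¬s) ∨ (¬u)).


Step 1: Distribute ∧ over ∨: (¬a) ∧ ((¬s) ∨ (¬u)) = ((¬a) ∧ (¬s)) ∨ ((¬a) ∧ (¬u)).

((¬a) ∧ (¬s)) ∨ ((¬a) ∧ (¬u))


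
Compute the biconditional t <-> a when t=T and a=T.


Biconditional is true when both operands have the same truth value.
Substitute: t=T, a=T.
T <-> T evaluates to T.

T


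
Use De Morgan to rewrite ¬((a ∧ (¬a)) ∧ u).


De Morgan: the negation of a conjunction is the disjunction of the negations.
Distribute ¬ across ∧, flipping it to ∨, and negate each literal.

((¬a) ∨ a) ∨ (¬u)


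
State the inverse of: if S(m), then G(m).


The inverse of (P → Q) is (¬P → ¬Q). It is equivalent to the converse, not to the original.
Here P = 'S(m)' and Q = 'G(m)'.

If not (S(m)), then not (G(m)).


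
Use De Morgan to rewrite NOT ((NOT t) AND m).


De Morgan: the negation of a conjunction is the disjunction of the negations.
Distribute NOT across AND, flipping it to OR, and negate each literal.

t OR (NOT m)


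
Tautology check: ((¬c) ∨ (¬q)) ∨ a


Build the truth table over {a, c, q}:
a | c | q | φ
-------------
F | F | F | T
T | F | F | T
F | T | F | T
T | T | F | T
F | F | T | T
T | F | T | T
F | T | T | F
T | T | T | T
Counterexample at row 7: with a=F, c=T, q=T, the formula is F.

No, it is not a tautology.


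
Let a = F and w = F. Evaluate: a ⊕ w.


Exclusive or is true when exactly one operand is true.
Substitute: a=F, w=F.
F ⊕ F evaluates to F.

F


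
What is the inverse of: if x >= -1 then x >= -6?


The inverse of (P → Q) is (¬P → ¬Q). It is equivalent to the converse, not to the original.
Here P = 'x >= -1' and Q = 'x >= -6'.

If not (x >= -1), then not (x >= -6).


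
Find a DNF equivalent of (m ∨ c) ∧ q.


Step 1: Distribute ∧ over ∨: (m ∨ c) ∧ q = (m ∧ q) ∨ (c ∧ q).

(m ∧ q) ∨ (c ∧ q)


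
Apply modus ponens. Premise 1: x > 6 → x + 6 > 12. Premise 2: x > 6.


Modus ponens: from (P → Q) and P, infer Q.
P = 'x > 6' is asserted, and P → Q holds, so Q follows.

x + 6 > 12.


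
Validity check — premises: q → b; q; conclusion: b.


This matches the form of modus ponens: the conclusion follows in every model of the premises.

Valid.


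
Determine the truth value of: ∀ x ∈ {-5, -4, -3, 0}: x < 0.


Evaluate the predicate on each element: -5:T, -4:T, -3:T, 0:F.
Counterexample x = 0 fails the predicate.

F


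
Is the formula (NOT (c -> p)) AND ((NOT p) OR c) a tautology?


Build the truth table over {c, p}:
c | p | φ
---------
F | F | F
T | F | T
F | T | F
T | T | F
Counterexample at row 1: with c=F, p=F, the formula is F.

No, it is not a tautology.


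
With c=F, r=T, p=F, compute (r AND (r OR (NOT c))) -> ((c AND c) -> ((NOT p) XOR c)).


Substitute c=F, r=T, p=F:
NOT c = T
r OR (NOT c) = T OR T = T
r AND (r OR (NOT c)) = T AND T = T
c AND c = F AND F = F
NOT p = T
(NOT p) XOR c = T XOR F = T
(c AND c) -> ((NOT p) XOR c) = F -> T = T
(r AND (r OR (NOT c))) -> ((c AND c) -> ((NOT p) XOR c)) = T -> T = T

T


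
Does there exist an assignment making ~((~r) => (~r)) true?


Check all 2 assignments over {r}:
r | φ
-----
False | False
True | False
No assignment makes the formula true.

Unsatisfiable.


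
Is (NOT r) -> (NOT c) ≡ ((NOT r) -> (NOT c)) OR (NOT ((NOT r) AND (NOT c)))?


Compare truth tables:
c | r | φ | ψ
-------------
F | F | T | T
T | F | F | T
F | T | T | T
T | T | T | T
They differ at row 2 (c=T, r=F): φ=F but ψ=T.

No, they are not logically equivalent.


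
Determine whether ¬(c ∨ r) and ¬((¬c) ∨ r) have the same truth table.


Compare truth tables:
c | r | φ | ψ
-------------
F | F | T | F
T | F | F | T
F | T | F | F
T | T | F | F
They differ at row 1 (c=F, r=F): φ=T but ψ=F.

No, they are not logically equivalent.


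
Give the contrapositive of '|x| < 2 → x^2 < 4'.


The contrapositive of (P → Q) is (¬Q → ¬P); it is logically equivalent to the original.
Here P = '|x| < 2' and Q = 'x^2 < 4'.

If not (x^2 < 4), then not (|x| < 2).


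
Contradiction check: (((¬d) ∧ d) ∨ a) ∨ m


Truth table over {a, d, m}:
a | d | m | φ
-------------
F | F | F | F
T | F | F | T
F | T | F | F
T | T | F | T
F | F | T | T
T | F | T | T
F | T | T | T
T | T | T | T
Satisfying assignment at row 2: a=T, d=F, m=F gives T.

No, it is not a contradiction.


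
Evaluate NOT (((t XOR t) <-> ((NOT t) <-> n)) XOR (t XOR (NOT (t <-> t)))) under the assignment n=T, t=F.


Substitute n=T, t=F:
t XOR t = F XOR F = F
NOT t = T
(NOT t) <-> n = T <-> T = T
(t XOR t) <-> ((NOT t) <-> n) = F <-> T = F
t <-> t = F <-> F = T
NOT (t <-> t) = F
t XOR (NOT (t <-> t)) = F XOR F = F
((t XOR t) <-> ((NOT t) <-> n)) XOR (t XOR (NOT (t <-> t))) = F XOR F = F
NOT (((t XOR t) <-> ((NOT t) <-> n)) XOR (t XOR (NOT (t <-> t)))) = T

T


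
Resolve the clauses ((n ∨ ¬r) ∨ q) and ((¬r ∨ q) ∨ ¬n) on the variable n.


The clauses contain complementary literals n and ¬n.
Resolution eliminates this pair and disjoins the remaining literals (merging duplicates).

(q ∨ ¬r)


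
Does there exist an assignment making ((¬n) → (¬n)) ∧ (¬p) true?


Search for a satisfying assignment over {n, p}.
Try n=F, p=F: the formula evaluates to T.
A satisfying assignment exists.

Satisfiable.


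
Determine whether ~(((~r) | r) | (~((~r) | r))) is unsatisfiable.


Truth table over {r}:
r | φ
-----
False | False
True | False
Every row is false.

Yes, it is a contradiction.


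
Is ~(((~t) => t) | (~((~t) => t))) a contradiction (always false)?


Truth table over {t}:
t | φ
-----
False | False
True | False
Every row is false.

Yes, it is a contradiction.


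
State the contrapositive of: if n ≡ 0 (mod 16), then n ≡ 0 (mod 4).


The contrapositive of (P → Q) is (¬Q → ¬P); it is logically equivalent to the original.
Here P = 'n ≡ 0 (mod 16)' and Q = 'n ≡ 0 (mod 4)'.

If not (n ≡ 0 (mod 4)), then not (n ≡ 0 (mod 16)).


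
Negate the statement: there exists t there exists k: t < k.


Negation flips each quantifier (∀↔∃) and negates the inner predicate.
¬(there exists t there exists k: φ) = for all t for all k: ¬φ.

for all t for all k: NOT(t < k)


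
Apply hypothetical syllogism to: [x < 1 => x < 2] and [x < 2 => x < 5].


Hypothetical syllogism: from (P → Q) and (Q → R), infer (P → R).
Chain the two implications through the shared middle term 'x < 2'.

x < 1 => x < 5


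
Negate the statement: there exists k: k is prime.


¬(for all x: φ) = there exists x: ¬φ, and ¬(there exists x: φ) = for all x: ¬φ.
Apply to the existential statement.

for all k: NOT(k is prime)


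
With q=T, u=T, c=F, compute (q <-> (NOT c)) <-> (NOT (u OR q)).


Substitute q=T, u=T, c=F:
NOT c = T
q <-> (NOT c) = T <-> T = T
u OR q = T OR T = T
NOT (u OR q) = F
(q <-> (NOT c)) <-> (NOT (u OR q)) = T <-> F = F

F


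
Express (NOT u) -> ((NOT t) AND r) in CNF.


Step 1: Rewrite (¬u) → ((¬t) ∧ r) as ¬(¬u) ∨ ((¬t) ∧ r).
Step 2: Distribute ∨ over ∧.
Step 3: Eliminate any double negations (¬¬X = X).

(u OR (NOT t)) AND (u OR r)


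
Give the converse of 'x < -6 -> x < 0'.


The converse of (P → Q) is (Q → P). It is not in general equivalent to the original.
Here P = 'x < -6' and Q = 'x < 0'.

If x < 0, then x < -6.


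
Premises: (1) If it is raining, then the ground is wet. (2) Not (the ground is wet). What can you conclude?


Modus tollens: from (P → Q) and ¬Q, infer ¬P.
Q = 'the ground is wet' is denied; since P → Q, P must also fail.

Not (it is raining).


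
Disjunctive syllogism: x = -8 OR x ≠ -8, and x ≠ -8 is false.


Disjunctive syllogism: from (P ∨ Q) and ¬P, infer Q.
One disjunct, 'x ≠ -8', is ruled out; the other must hold.

x = -8


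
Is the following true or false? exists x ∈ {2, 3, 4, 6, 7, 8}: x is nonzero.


Evaluate the predicate on each element: 2:True, 3:True, 4:True, 6:True, 7:True, 8:True.
Witness x = 2 satisfies the predicate.

True


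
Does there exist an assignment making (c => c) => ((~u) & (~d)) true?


Search for a satisfying assignment over {c, d, u}.
Try c=False, d=False, u=False: the formula evaluates to True.
A satisfying assignment exists.

Satisfiable.


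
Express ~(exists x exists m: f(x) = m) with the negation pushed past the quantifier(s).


Negation flips each quantifier (∀↔∃) and negates the inner predicate.
¬(exists x exists m: φ) = forall x forall m: ¬φ.

forall x forall m: ~(f(x) = m)


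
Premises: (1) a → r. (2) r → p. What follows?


Hypothetical syllogism: from (P → Q) and (Q → R), infer (P → R).
Chain the two implications through the shared middle term 'r'.

a → p


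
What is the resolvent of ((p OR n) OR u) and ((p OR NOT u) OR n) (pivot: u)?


The clauses contain complementary literals u and NOTu.
Resolution eliminates this pair and disjoins the remaining literals (merging duplicates).

(p OR n)


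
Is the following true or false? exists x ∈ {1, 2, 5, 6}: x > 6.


Evaluate the predicate on each element: 1:False, 2:False, 5:False, 6:False.
No element satisfies the predicate.

False


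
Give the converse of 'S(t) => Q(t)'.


The converse of (P → Q) is (Q → P). It is not in general equivalent to the original.
Here P = 'S(t)' and Q = 'Q(t)'.

If Q(t), then S(t).


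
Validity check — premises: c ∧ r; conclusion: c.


This matches the form of conjunction elimination: the conclusion follows in every model of the premises.

Valid.


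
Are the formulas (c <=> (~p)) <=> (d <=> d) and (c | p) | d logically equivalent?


Compare truth tables:
c | d | p | φ | ψ
-----------------
False | False | False | False | False
True | False | False | True | True
False | True | False | False | True
True | True | False | True | True
False | False | True | True | True
True | False | True | False | True
False | True | True | True | True
True | True | True | False | True
They differ at row 3 (c=False, d=True, p=False): φ=False but ψ=True.

No, they are not logically equivalent.


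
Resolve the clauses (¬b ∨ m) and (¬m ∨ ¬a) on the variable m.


The clauses contain complementary literals m and ¬m.
Resolution eliminates this pair and disjoins the remaining literals (merging duplicates).

(¬b ∨ ¬a)


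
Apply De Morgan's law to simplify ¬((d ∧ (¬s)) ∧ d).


De Morgan: the negation of a conjunction is the disjunction of the negations.
Distribute ¬ across ∧, flipping it to ∨, and negate each literal.

((¬d) ∨ s) ∨ (¬d)


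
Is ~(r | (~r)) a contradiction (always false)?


Truth table over {r}:
r | φ
-----
False | False
True | False
Every row is false.

Yes, it is a contradiction.


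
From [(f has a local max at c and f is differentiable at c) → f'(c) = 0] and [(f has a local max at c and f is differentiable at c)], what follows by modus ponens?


Modus ponens: from (P → Q) and P, infer Q.
P = '(f has a local max at c and f is differentiable at c)' is asserted, and P → Q holds, so Q follows.

f'(c) = 0.


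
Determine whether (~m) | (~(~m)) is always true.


Build the truth table over {m}:
m | φ
-----
False | True
True | True
Every row evaluates to true.

Yes, it is a tautology.


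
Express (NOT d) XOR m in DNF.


Step 1: (¬d) ⊕ m is true exactly when they disagree: ((¬d) ∧ ¬m) ∨ (¬(¬d) ∧ m).
Step 2: Eliminate any double negations (¬¬X = X).

((NOT d) AND (NOT m)) OR (d AND m)


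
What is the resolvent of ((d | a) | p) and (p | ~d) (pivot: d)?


The clauses contain complementary literals d and ~d.
Resolution eliminates this pair and disjoins the remaining literals (merging duplicates).

(a | p)


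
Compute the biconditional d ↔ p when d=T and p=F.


Biconditional is true when both operands have the same truth value.
Substitute: d=T, p=F.
T ↔ F evaluates to F.

F


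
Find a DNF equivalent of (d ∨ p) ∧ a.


Step 1: Distribute ∧ over ∨: (d ∨ p) ∧ a = (d ∧ a) ∨ (p ∧ a).

(d ∧ a) ∨ (p ∧ a)


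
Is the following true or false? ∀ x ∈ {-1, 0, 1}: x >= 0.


Evaluate the predicate on each element: -1:F, 0:T, 1:T.
Counterexample x = -1 fails the predicate.

F


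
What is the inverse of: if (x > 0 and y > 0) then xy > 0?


The inverse of (P → Q) is (¬P → ¬Q). It is equivalent to the converse, not to the original.
Here P = '(x > 0 and y > 0)' and Q = 'xy > 0'.

If not ((x > 0 and y > 0)), then not (xy > 0).


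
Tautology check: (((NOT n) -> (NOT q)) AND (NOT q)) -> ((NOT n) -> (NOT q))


Build the truth table over {n, q}:
n | q | φ
---------
F | F | T
T | F | T
F | T | T
T | T | T
Every row evaluates to true.

Yes, it is a tautology.


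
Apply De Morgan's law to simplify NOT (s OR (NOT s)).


De Morgan: the negation of a disjunction is the conjunction of the negations.
Distribute NOT across OR, flipping it to AND, and negate each literal.

(NOT s) AND s


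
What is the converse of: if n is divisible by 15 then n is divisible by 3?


The converse of (P → Q) is (Q → P). It is not in general equivalent to the original.
Here P = 'n is divisible by 15' and Q = 'n is divisible by 3'.

If n is divisible by 3, then n is divisible by 15.


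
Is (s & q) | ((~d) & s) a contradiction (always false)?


Truth table over {d, q, s}:
d | q | s | φ
-------------
False | False | False | False
True | False | False | False
False | True | False | False
True | True | False | False
False | False | True | True
True | False | True | False
False | True | True | True
True | True | True | True
Satisfying assignment at row 5: d=False, q=False, s=True gives True.

No, it is not a contradiction.


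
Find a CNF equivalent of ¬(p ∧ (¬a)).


Step 1: Apply De Morgan: ¬(p ∧ (¬a)) = ¬p ∨ ¬(¬a).
Step 2: Eliminate any double negations (¬¬X = X).

(¬p) ∨ a


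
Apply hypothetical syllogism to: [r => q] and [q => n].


Hypothetical syllogism: from (P → Q) and (Q → R), infer (P → R).
Chain the two implications through the shared middle term 'q'.

r => n


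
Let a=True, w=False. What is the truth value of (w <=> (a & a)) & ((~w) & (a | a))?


Substitute a=True, w=False:
a & a = True & True = True
w <=> (a & a) = False <=> True = False
~w = True
a | a = True | True = True
(~w) & (a | a) = True & True = True
(w <=> (a & a)) & ((~w) & (a | a)) = False & True = False

False


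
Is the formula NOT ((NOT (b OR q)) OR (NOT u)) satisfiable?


Search for a satisfying assignment over {b, q, u}.
Try b=T, q=F, u=T: the formula evaluates to T.
A satisfying assignment exists.

Satisfiable.


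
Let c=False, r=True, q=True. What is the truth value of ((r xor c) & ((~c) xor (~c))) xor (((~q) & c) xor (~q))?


Substitute c=False, r=True, q=True:
r xor c = True xor False = True
~c = True
~c = True
(~c) xor (~c) = True xor True = False
(r xor c) & ((~c) xor (~c)) = True & False = False
~q = False
(~q) & c = False & False = False
~q = False
((~q) & c) xor (~q) = False xor False = False
((r xor c) & ((~c) xor (~c))) xor (((~q) & c) xor (~q)) = False xor False = False

False


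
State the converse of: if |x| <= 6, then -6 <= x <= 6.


The converse of (P → Q) is (Q → P). It is not in general equivalent to the original.
Here P = '|x| <= 6' and Q = '-6 <= x <= 6'.

If -6 <= x <= 6, then |x| <= 6.


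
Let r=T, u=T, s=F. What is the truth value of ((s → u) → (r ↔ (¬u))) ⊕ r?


Substitute r=T, u=T, s=F:
s → u = F → T = T
¬u = F
r ↔ (¬u) = T ↔ F = F
(s → u) → (r ↔ (¬u)) = T → F = F
((s → u) → (r ↔ (¬u))) ⊕ r = F ⊕ T = T

T


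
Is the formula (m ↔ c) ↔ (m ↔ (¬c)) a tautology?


Build the truth table over {c, m}:
c | m | φ
---------
F | F | F
T | F | F
F | T | F
T | T | F
Counterexample at row 1: with c=F, m=F, the formula is F.

No, it is not a tautology.


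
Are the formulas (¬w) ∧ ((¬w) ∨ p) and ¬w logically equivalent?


Compare truth tables:
p | w | φ | ψ
-------------
F | F | T | T
T | F | T | T
F | T | F | F
T | T | F | F
The columns φ and ψ agree on every row.

Yes, they are logically equivalent.


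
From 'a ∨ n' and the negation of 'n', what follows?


Disjunctive syllogism: from (P ∨ Q) and ¬P, infer Q.
One disjunct, 'n', is ruled out; the other must hold.

a


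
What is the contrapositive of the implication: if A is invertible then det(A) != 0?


The contrapositive of (P → Q) is (¬Q → ¬P); it is logically equivalent to the original.
Here P = 'A is invertible' and Q = 'det(A) != 0'.

If not (det(A) != 0), then not (A is invertible).


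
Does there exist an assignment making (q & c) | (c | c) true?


Search for a satisfying assignment over {c, q}.
Try c=True, q=False: the formula evaluates to True.
A satisfying assignment exists.

Satisfiable.


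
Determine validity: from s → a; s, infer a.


This matches the form of modus ponens: the conclusion follows in every model of the premises.

Valid.


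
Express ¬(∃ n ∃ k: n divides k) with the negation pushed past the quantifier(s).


Negation flips each quantifier (∀↔∃) and negates the inner predicate.
¬(∃ n ∃ k: φ) = ∀ n ∀ k: ¬φ.

∀ n ∀ k: ¬(n divides k)


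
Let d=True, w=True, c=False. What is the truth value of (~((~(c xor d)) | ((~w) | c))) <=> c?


Substitute d=True, w=True, c=False:
c xor d = False xor True = True
~(c xor d) = False
~w = False
(~w) | c = False | False = False
(~(c xor d)) | ((~w) | c) = False | False = False
~((~(c xor d)) | ((~w) | c)) = True
(~((~(c xor d)) | ((~w) | c))) <=> c = True <=> False = False

False


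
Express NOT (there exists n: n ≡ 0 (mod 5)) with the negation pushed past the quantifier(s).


¬(for all x: φ) = there exists x: ¬φ, and ¬(there exists x: φ) = for all x: ¬φ.
Apply to the existential statement.

for all n: NOT(n ≡ 0 (mod 5))


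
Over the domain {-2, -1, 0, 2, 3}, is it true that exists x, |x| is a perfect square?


Evaluate the predicate on each element: -2:False, -1:True, 0:True, 2:False, 3:False.
Witness x = -1 satisfies the predicate.

True


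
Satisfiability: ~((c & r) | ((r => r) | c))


Check all 4 assignments over {c, r}:
c | r | φ
---------
False | False | False
True | False | False
False | True | False
True | True | False
No assignment makes the formula true.

Unsatisfiable.


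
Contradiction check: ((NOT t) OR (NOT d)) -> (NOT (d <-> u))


Truth table over {d, t, u}:
d | t | u | φ
-------------
F | F | F | F
T | F | F | T
F | T | F | F
T | T | F | T
F | F | T | T
T | F | T | F
F | T | T | T
T | T | T | T
Satisfying assignment at row 2: d=T, t=F, u=F gives T.

No, it is not a contradiction.


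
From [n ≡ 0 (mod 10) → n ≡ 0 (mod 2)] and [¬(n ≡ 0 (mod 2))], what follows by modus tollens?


Modus tollens: from (P → Q) and ¬Q, infer ¬P.
Q = 'n ≡ 0 (mod 2)' is denied; since P → Q, P must also fail.

Not (n ≡ 0 (mod 10)).


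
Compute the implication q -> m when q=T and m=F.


Implication is false only when antecedent is true and consequent is false.
Substitute: q=T, m=F.
T -> F evaluates to F.

F


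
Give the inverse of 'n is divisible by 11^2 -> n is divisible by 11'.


The inverse of (P → Q) is (¬P → ¬Q). It is equivalent to the converse, not to the original.
Here P = 'n is divisible by 11^2' and Q = 'n is divisible by 11'.

If not (n is divisible by 11^2), then not (n is divisible by 11).


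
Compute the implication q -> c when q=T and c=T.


Implication is false only when antecedent is true and consequent is false.
Substitute: q=T, c=T.
T -> T evaluates to T.

T


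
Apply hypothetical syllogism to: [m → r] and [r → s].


Hypothetical syllogism: from (P → Q) and (Q → R), infer (P → R).
Chain the two implications through the shared middle term 'r'.

m → s


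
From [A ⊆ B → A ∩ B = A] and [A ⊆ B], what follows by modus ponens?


Modus ponens: from (P → Q) and P, infer Q.
P = 'A ⊆ B' is asserted, and P → Q holds, so Q follows.

A ∩ B = A.


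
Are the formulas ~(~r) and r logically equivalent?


Compare truth tables:
r | φ | ψ
---------
False | False | False
True | True | True
The columns φ and ψ agree on every row.

Yes, they are logically equivalent.


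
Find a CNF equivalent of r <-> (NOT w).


Step 1: Rewrite r ↔ (¬w) as (r → (¬w)) ∧ ((¬w) → r).
Step 2: Rewrite each implication as a disjunction.
Step 3: Eliminate any double negations (¬¬X = X).

((NOT r) OR (NOT w)) AND (w OR r)


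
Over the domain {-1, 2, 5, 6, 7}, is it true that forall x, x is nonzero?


Evaluate the predicate on each element: -1:True, 2:True, 5:True, 6:True, 7:True.
Every element satisfies the predicate.

True


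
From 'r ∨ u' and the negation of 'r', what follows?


Disjunctive syllogism: from (P ∨ Q) and ¬P, infer Q.
One disjunct, 'r', is ruled out; the other must hold.

u


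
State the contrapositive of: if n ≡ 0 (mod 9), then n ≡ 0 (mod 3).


The contrapositive of (P → Q) is (¬Q → ¬P); it is logically equivalent to the original.
Here P = 'n ≡ 0 (mod 9)' and Q = 'n ≡ 0 (mod 3)'.

If not (n ≡ 0 (mod 3)), then not (n ≡ 0 (mod 9)).


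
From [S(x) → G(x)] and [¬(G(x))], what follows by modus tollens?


Modus tollens: from (P → Q) and ¬Q, infer ¬P.
Q = 'G(x)' is denied; since P → Q, P must also fail.

Not (S(x)).


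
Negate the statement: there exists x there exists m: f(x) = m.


Negation flips each quantifier (∀↔∃) and negates the inner predicate.
¬(there exists x there exists m: φ) = for all x for all m: ¬φ.

for all x for all m: NOT(f(x) = m)


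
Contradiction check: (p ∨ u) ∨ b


Truth table over {b, p, u}:
b | p | u | φ
-------------
F | F | F | F
T | F | F | T
F | T | F | T
T | T | F | T
F | F | T | T
T | F | T | T
F | T | T | T
T | T | T | T
Satisfying assignment at row 2: b=T, p=F, u=F gives T.

No, it is not a contradiction.


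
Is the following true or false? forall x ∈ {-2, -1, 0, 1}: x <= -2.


Evaluate the predicate on each element: -2:True, -1:False, 0:False, 1:False.
Counterexample x = -1 fails the predicate.

False


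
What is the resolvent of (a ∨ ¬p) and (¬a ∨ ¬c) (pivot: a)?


The clauses contain complementary literals a and ¬a.
Resolution eliminates this pair and disjoins the remaining literals (merging duplicates).

(¬p ∨ ¬c)


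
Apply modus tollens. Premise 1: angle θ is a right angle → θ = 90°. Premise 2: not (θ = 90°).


Modus tollens: from (P → Q) and ¬Q, infer ¬P.
Q = 'θ = 90°' is denied; since P → Q, P must also fail.

Not (angle θ is a right angle).


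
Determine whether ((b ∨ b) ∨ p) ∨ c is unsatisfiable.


Truth table over {b, c, p}:
b | c | p | φ
-------------
F | F | F | F
T | F | F | T
F | T | F | T
T | T | F | T
F | F | T | T
T | F | T | T
F | T | T | T
T | T | T | T
Satisfying assignment at row 2: b=T, c=F, p=F gives T.

No, it is not a contradiction.


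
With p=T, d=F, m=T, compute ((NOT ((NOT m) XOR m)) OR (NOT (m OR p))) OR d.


Substitute p=T, d=F, m=T:
NOT m = F
(NOT m) XOR m = F XOR T = T
NOT ((NOT m) XOR m) = F
m OR p = T OR T = T
NOT (m OR p) = F
(NOT ((NOT m) XOR m)) OR (NOT (m OR p)) = F OR F = F
((NOT ((NOT m) XOR m)) OR (NOT (m OR p))) OR d = F OR F = F

F
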